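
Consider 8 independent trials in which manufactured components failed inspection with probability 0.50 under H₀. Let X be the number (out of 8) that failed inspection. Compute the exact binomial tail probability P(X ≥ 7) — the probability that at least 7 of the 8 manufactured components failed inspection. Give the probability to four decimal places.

X ~ Binomial(n=8, p=0.50).
P(X ≥ 7) = C(8,7)·0.50^7·0.50^1 + C(8,8)·0.50^8·0.50^0.
= 0.031250 + 0.003906 = 0.0352.

P = 0.0352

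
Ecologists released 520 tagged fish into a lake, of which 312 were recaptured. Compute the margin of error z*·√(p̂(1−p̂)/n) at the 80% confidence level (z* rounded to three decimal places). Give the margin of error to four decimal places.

ME = 0.0275

p̂ = 312/520 = 0.60000.
SE(p̂) = √(0.60000·0.40000/520) = 0.021483.
The 80% critical value is z* = 1.282.
Margin of error = z*·SE = 1.282 × 0.021483 = 0.0275.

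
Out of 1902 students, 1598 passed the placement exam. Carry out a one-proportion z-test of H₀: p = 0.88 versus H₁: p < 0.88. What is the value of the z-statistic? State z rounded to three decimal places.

z = -5.346

The sample proportion is 1598/1902 = 0.84017.
Null standard error: √(0.88·0.12/1902) = √0.000055521 = 0.007451.
Test statistic: z = -0.03983/0.007451 = -5.346.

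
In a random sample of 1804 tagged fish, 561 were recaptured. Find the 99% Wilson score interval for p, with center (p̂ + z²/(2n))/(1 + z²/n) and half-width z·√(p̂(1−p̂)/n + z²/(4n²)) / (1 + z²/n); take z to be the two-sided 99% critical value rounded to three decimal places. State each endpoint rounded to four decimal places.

(0.2836, 0.3397)

Here p̂ = 561/1804 = 0.31098 and z = 2.576 (z² = 6.635776).
1 + z²/n = 1.003678.
Adjusted center: (0.31098 + z²/(2n))/1.003678 = 0.31167.
Radicand: p̂(1−p̂)/n + z²/(4n²) = 0.000118775 + 0.000000510 = 0.000119285.
Half-width = 2.576·√0.000119285/1.003678 = 0.02803.
CI: 0.31167 ± 0.02803 = (0.2836, 0.3397).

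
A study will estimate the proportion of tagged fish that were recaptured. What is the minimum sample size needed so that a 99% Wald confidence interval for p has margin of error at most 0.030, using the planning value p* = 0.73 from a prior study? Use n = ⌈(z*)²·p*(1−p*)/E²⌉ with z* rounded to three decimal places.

n = 1454

The 99% critical value is z* = 2.576.
p*(1−p*) = 0.1971.
Required n before rounding: 6.635776 × 0.1971 / 0.030² = 1453.235.
⌈1453.235⌉ = 1454.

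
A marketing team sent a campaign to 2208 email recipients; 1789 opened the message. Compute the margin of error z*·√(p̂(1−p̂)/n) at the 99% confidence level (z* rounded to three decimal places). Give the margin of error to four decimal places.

p̂ = 1789/2208 = 0.81024.
Standard error of p̂: √(0.153754/2208) = √0.000069635 = 0.008345.
The 99% critical value is z* = 2.576.
ME = 2.576·0.008345 = 0.0215.

ME = 0.0215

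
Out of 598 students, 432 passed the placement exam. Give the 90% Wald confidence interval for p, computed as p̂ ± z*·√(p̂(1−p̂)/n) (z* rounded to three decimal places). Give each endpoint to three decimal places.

Sample proportion p̂ = 432/598 = 0.72241.
SE = √(p̂(1−p̂)/n) = √(0.200535/598) = 0.018312.
z* = 1.645 at the 90% level.
Margin = 1.645·0.018312 = 0.03012.
CI: 0.72241 ± 0.03012 = (0.692, 0.753).

(0.692, 0.753)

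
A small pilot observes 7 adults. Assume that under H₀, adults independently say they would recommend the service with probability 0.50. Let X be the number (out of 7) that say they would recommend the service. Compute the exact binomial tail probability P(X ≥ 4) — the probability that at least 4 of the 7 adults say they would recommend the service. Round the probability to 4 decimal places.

P = 0.5000

X is binomial with n = 7 and p = 0.50.
P(X ≥ 4) = C(7,4)·0.50^4·0.50^3 + C(7,5)·0.50^5·0.50^2 + C(7,6)·0.50^6·0.50^1 + C(7,7)·0.50^7·0.50^0.
= 0.273438 + 0.164062 + 0.054688 + 0.007812 = 0.5000.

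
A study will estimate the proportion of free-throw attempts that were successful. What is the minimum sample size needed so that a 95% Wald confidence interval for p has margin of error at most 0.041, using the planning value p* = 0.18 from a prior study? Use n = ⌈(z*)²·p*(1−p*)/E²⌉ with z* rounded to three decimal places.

For 95% confidence, z* = 1.960.
p*(1−p*) = 0.18·0.82 = 0.1476.
Required n before rounding: 3.841600 × 0.1476 / 0.041² = 337.311.
Rounding up, n = 338.

n = 338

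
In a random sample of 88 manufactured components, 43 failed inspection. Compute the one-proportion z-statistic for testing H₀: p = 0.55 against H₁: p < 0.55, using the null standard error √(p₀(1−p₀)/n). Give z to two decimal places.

z = -1.16

Sample proportion p̂ = 43/88 = 0.48864.
Null standard error: √(0.55·0.45/88) = √0.002812500 = 0.053033.
z = (p̂ − p₀)/SE = (0.48864 − 0.55)/0.053033 = -1.16.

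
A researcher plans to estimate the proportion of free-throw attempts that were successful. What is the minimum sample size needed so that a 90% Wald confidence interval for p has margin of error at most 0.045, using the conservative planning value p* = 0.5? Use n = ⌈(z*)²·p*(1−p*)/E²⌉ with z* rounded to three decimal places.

n = 335

The 90% critical value is z* = 1.645.
p*(1−p*) = 0.2500.
(z*)²·p*(1−p*)/E² = 2.706025·0.2500/0.002025 = 334.077.
⌈334.077⌉ = 335.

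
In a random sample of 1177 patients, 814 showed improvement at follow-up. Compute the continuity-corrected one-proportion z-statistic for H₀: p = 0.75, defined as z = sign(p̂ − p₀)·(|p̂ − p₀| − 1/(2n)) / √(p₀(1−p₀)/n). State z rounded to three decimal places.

z = -4.594

With x = 814 successes in n = 1177, p̂ = 0.69159. p̂ − p₀ = -0.058411.
1/(2n) = 0.000425.
Corrected numerator: |-0.058411| − 0.000425 = 0.057986.
Under H₀, SE = √(p₀(1−p₀)/n) = √(0.75·0.25/1177) = √0.000159303 = 0.012622.
z = (−)0.057986/0.012622 = -4.594.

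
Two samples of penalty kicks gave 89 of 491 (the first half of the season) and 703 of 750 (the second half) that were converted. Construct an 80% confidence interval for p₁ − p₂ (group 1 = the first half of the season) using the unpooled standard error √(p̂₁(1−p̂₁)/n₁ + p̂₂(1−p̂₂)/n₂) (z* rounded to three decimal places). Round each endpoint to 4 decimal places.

(-0.7811, -0.7311)

p̂₁ = 0.18126, p̂₂ = 0.93733, so the observed difference is -0.75607.
Unpooled SE = √(p̂₁(1−p̂₁)/n₁ + p̂₂(1−p̂₂)/n₂) = √(0.000302254 + 0.000078319) = 0.019508.
z* = 1.282 at the 80% level. Margin of error = 0.02501.
So the interval runs from -0.7811 to -0.7311.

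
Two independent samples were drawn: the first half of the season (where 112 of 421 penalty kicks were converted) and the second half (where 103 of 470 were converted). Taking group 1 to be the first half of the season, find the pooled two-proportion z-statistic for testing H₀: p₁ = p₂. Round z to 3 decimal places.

Sample proportions: p̂₁ = 112/421 = 0.26603 and p̂₂ = 103/470 = 0.21915.
Pooled p̂ = (112+103)/(421+470) = 215/891 = 0.24130.
SE = √[p̂(1−p̂)(1/n₁+1/n₂)] = √[0.24130·0.75870·(1/421+1/470)] ≈ 0.028712.
z = 0.04688/0.028712 = 1.633.

z = 1.633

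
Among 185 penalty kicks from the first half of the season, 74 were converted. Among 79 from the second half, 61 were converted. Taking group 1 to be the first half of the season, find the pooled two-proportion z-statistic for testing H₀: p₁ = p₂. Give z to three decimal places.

Sample proportions: p̂₁ = 74/185 = 0.40000 and p̂₂ = 61/79 = 0.77215.
Pooled p̂ = (74+61)/(185+79) = 135/264 = 0.51136.
SE = √[p̂(1−p̂)(1/n₁+1/n₂)] = √[0.51136·0.48864·(1/185+1/79)] ≈ 0.067183.
z = -0.37215/0.067183 = -5.539.

z = -5.539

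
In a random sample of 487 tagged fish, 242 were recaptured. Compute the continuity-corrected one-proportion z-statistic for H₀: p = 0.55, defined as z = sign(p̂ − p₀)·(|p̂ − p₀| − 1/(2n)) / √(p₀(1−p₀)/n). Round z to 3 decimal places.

z = -2.309

With x = 242 successes in n = 487, p̂ = 0.49692. p̂ − p₀ = -0.053080.
1/(2n) = 0.001027.
Corrected numerator: |-0.053080| − 0.001027 = 0.052053.
SE₀ = √(0.55·0.45/487) = 0.022544.
z = (−)0.052053/0.022544 = -2.309.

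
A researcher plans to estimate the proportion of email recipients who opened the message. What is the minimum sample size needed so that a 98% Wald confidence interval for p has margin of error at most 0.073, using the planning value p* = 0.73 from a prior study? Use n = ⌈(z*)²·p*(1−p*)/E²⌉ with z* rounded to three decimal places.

For 98% confidence, z* = 2.326.
p*(1−p*) = 0.1971.
(z*)²·p*(1−p*)/E² = 5.410276·0.1971/0.005329 = 200.106.
Rounding up, n = 201.

n = 201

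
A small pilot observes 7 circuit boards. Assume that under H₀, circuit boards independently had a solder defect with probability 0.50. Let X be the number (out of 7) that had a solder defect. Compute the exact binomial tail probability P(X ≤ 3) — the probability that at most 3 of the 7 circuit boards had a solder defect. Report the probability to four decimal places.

X ~ Binomial(n=7, p=0.50).
P(X ≤ 3) = C(7,0)·0.50^0·0.50^7 + C(7,1)·0.50^1·0.50^6 + C(7,2)·0.50^2·0.50^5 + C(7,3)·0.50^3·0.50^4.
= 0.007812 + 0.054688 + 0.164062 + 0.273438 = 0.5000.

P = 0.5000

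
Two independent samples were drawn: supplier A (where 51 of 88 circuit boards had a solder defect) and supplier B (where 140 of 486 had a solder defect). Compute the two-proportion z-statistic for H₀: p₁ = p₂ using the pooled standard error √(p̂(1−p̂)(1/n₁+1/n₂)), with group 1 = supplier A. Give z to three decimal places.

z = 5.340

Sample proportions: p̂₁ = 51/88 = 0.57955 and p̂₂ = 140/486 = 0.28807.
Pooled p̂ = (51+140)/(88+486) = 191/574 = 0.33275.
SE = √[p̂(1−p̂)(1/n₁+1/n₂)] = √[0.33275·0.66725·(1/88+1/486)] ≈ 0.054588.
z = (p̂₁ − p̂₂)/SE = (0.57955 − 0.28807)/0.054588 = 0.29148/0.054588 = 5.340.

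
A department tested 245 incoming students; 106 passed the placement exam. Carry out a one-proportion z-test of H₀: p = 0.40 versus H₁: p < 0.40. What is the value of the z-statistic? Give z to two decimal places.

z = 1.04

p̂ = 106/245 = 0.43265.
Under H₀, SE = √(p₀(1−p₀)/n) = √(0.40·0.60/245) = √0.000979592 = 0.031298.
z = (p̂ − p₀)/SE = (0.43265 − 0.40)/0.031298 = 1.04.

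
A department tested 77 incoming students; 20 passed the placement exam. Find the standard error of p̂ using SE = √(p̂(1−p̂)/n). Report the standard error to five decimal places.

SE = 0.04997

Sample proportion p̂ = 20/77 = 0.25974.
p̂(1−p̂) = 0.192275.
SE = √(0.192275/77) = 0.04997.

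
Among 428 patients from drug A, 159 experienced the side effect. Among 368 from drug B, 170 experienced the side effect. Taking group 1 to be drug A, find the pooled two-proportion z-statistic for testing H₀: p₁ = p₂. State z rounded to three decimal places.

Sample proportions: p̂₁ = 159/428 = 0.37150 and p̂₂ = 170/368 = 0.46196.
Pooling: p̂ = 329/796 = 0.41332.
SE = √[p̂(1−p̂)(1/n₁+1/n₂)] = √[0.41332·0.58668·(1/428+1/368)] ≈ 0.035007.
z = -0.09046/0.035007 = -2.584.

z = -2.584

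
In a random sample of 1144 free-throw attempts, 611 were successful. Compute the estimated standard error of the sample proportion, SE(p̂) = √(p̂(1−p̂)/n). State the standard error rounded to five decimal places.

SE = 0.01475

The sample proportion is 611/1144 = 0.53409.
p̂(1−p̂) = 0.53409·0.46591 = 0.248838.
SE = √(0.248838/1144) = 0.01475.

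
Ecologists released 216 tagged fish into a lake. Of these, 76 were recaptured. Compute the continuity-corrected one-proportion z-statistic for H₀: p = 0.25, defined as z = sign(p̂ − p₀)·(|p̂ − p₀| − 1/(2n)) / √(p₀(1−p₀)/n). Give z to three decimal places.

z = 3.378

The sample proportion is 76/216 = 0.35185. p̂ − p₀ = 0.101852.
Continuity correction 1/(2n) = 1/432 = 0.002315.
Corrected numerator: |0.101852| − 0.002315 = 0.099537.
Under H₀, SE = √(p₀(1−p₀)/n) = √(0.25·0.75/216) = √0.000868056 = 0.029463.
z = +0.099537/0.029463 = 3.378.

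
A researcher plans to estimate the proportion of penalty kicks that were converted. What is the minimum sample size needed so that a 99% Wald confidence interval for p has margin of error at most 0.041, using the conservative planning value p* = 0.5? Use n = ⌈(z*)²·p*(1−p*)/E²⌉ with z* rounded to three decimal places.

z* = 2.576 at the 99% level.
p*(1−p*) = 0.50·0.50 = 0.2500.
(z*)²·p*(1−p*)/E² = 6.635776·0.2500/0.001681 = 986.879.
Rounding up, n = 987.

n = 987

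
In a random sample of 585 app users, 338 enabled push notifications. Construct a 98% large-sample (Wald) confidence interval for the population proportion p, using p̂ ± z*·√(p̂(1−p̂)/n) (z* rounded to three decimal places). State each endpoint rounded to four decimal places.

(0.5303, 0.6253)

The sample proportion is 338/585 = 0.57778.
Standard error of p̂: √(0.243951/585) = √0.000417010 = 0.020421.
For 98% confidence, z* = 2.326.
Margin = 2.326·0.020421 = 0.04750.
So the interval runs from 0.5303 to 0.6253.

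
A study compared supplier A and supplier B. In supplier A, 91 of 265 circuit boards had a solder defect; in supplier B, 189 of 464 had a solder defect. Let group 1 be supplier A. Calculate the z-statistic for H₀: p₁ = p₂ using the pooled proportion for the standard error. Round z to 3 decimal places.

p̂₁ = 91/265 = 0.34340, p̂₂ = 189/464 = 0.40733.
Pooled p̂ = (91+189)/(265+464) = 280/729 = 0.38409.
Pooled SE = √[0.2365644·0.00592876] ≈ 0.037450.
z = -0.06393/0.037450 = -1.707.

z = -1.707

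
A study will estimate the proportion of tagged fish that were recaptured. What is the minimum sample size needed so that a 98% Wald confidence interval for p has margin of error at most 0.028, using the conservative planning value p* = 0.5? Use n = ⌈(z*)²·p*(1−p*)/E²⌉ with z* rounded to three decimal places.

For 98% confidence, z* = 2.326.
p*(1−p*) = 0.2500.
(z*)²·p*(1−p*)/E² = 5.410276·0.2500/0.000784 = 1725.216.
Rounding up, n = 1726.

n = 1726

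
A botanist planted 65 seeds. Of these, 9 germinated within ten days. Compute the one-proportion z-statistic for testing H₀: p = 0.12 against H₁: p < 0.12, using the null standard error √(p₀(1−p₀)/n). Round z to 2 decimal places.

z = 0.46

The sample proportion is 9/65 = 0.13846.
SE₀ = √(0.12·0.88/65) = 0.040307.
z = (p̂ − p₀)/SE = (0.13846 − 0.12)/0.040307 = 0.46.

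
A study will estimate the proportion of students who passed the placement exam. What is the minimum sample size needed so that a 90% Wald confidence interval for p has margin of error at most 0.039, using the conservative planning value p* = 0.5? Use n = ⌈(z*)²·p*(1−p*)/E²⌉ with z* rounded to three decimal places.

n = 445

The 90% critical value is z* = 1.645.
p*(1−p*) = 0.2500.
(z*)²·p*(1−p*)/E² = 2.706025·0.2500/0.001521 = 444.777.
⌈444.777⌉ = 445.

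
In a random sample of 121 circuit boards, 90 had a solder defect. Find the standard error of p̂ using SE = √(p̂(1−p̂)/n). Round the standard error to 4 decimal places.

p̂ = 90/121 = 0.74380.
p̂(1−p̂) = 0.74380·0.25620 = 0.190562.
SE = √(0.190562/121) = 0.0397.

SE = 0.0397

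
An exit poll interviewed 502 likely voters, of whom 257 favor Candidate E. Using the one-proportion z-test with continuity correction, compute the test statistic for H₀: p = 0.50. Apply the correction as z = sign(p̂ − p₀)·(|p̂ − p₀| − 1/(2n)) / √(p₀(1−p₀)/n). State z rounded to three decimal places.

p̂ = 257/502 = 0.51195. p̂ − p₀ = 0.011952.
1/(2n) = 0.000996.
Corrected numerator: |0.011952| − 0.000996 = 0.010956.
SE₀ = √(0.50·0.50/502) = 0.022316.
z = +0.010956/0.022316 = 0.491.

z = 0.491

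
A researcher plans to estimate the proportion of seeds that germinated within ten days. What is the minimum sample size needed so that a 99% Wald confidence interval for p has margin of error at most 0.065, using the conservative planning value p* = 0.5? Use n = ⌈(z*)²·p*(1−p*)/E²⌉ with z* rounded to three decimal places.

z* = 2.576 at the 99% level.
p*(1−p*) = 0.50·0.50 = 0.2500.
Required n before rounding: 6.635776 × 0.2500 / 0.065² = 392.649.
⌈392.649⌉ = 393.

n = 393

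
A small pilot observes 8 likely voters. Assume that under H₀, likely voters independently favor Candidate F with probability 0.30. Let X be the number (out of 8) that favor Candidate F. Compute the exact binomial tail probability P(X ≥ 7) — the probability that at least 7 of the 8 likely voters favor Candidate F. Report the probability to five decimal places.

P = 0.00129

X is binomial with n = 8 and p = 0.30.
P(X ≥ 7) = C(8,7)·0.30^7·0.70^1 + C(8,8)·0.30^8·0.70^0.
= 0.001225 + 0.000066 = 0.00129.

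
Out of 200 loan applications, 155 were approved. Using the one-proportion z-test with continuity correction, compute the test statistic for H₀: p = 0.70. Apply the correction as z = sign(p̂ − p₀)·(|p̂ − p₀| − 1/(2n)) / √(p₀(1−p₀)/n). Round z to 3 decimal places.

p̂ = 155/200 = 0.77500. p̂ − p₀ = 0.075000.
Continuity correction 1/(2n) = 1/400 = 0.002500.
Corrected numerator: |0.075000| − 0.002500 = 0.072500.
Under H₀, SE = √(p₀(1−p₀)/n) = √(0.70·0.30/200) = √0.001050000 = 0.032404.
z = +0.072500/0.032404 = 2.237.

z = 2.237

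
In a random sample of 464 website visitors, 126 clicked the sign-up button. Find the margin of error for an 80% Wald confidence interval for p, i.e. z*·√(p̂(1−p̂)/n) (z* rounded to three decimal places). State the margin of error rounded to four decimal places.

ME = 0.0265

p̂ = 126/464 = 0.27155.
SE = √(p̂(1−p̂)/n) = √(0.197811/464) = 0.020647.
z* = 1.282 at the 80% level.
ME = 1.282·0.020647 = 0.0265.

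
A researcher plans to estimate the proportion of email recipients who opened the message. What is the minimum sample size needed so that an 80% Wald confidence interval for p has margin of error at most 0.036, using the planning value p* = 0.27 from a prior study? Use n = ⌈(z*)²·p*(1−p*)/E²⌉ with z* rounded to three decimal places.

z* = 1.282 at the 80% level.
p*(1−p*) = 0.1971.
(z*)²·p*(1−p*)/E² = 1.643524·0.1971/0.001296 = 249.953.
Rounding up, n = 250.

n = 250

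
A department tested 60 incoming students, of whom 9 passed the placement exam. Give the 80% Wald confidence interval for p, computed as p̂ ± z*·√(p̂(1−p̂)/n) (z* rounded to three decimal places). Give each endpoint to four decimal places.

(0.0909, 0.2091)

Sample proportion p̂ = 9/60 = 0.15000.
SE(p̂) = √(0.15000·0.85000/60) = 0.046098.
The 80% critical value is z* = 1.282.
Margin of error: 1.282 × 0.046098 = 0.05910.
So the interval runs from 0.0909 to 0.2091.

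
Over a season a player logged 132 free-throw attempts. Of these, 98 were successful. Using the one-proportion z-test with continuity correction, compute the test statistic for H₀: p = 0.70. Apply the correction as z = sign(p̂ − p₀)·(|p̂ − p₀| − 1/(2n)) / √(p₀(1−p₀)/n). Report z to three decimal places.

z = 0.969

The sample proportion is 98/132 = 0.74242. p̂ − p₀ = 0.042424.
1/(2n) = 0.003788.
Corrected numerator: |0.042424| − 0.003788 = 0.038636.
SE₀ = √(0.70·0.30/132) = 0.039886.
z = +0.038636/0.039886 = 0.969.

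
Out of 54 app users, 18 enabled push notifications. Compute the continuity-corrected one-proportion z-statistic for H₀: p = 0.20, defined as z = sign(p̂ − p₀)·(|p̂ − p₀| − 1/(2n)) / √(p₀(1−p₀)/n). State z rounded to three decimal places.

The sample proportion is 18/54 = 0.33333. p̂ − p₀ = 0.133333.
1/(2n) = 0.009259.
Corrected numerator: |0.133333| − 0.009259 = 0.124074.
Under H₀, SE = √(p₀(1−p₀)/n) = √(0.20·0.80/54) = √0.002962963 = 0.054433.
z = (+)0.124074/0.054433 = 2.279.

z = 2.279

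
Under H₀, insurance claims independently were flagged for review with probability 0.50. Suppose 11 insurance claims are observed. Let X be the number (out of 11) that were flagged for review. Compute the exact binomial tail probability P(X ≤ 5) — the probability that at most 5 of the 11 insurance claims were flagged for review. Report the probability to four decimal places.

X is binomial with n = 11 and p = 0.50.
P(X ≤ 5) = Σ_{j=0}^{5} C(11,j)·0.50^j·0.50^{11−j}.
= 0.000488 + 0.005371 + 0.026855 + 0.080566 + 0.161133 + 0.225586 = 0.5000.

P = 0.5000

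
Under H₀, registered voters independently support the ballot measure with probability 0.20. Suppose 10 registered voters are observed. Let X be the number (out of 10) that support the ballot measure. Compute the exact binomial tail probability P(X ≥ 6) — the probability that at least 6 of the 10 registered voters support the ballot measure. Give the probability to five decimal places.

P = 0.00637

X is binomial with n = 10 and p = 0.20.
P(X ≥ 6) = Σ_{j=6}^{10} C(10,j)·0.20^j·0.80^{10−j}.
= 0.005505 + 0.000786 + 0.000074 + 0.000004 + 0.000000 = 0.00637.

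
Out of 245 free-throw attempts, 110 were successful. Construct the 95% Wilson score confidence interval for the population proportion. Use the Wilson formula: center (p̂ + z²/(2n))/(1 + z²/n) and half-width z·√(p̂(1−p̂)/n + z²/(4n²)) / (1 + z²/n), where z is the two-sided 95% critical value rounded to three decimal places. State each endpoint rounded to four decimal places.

(0.3880, 0.5116)

Here p̂ = 110/245 = 0.44898 and z = 1.960 (z² = 3.841600).
Denominator 1 + z²/n = 1 + 3.841600/245 = 1.015680.
Adjusted center: (0.44898 + z²/(2n))/1.015680 = 0.44977.
Radicand: p̂(1−p̂)/n + z²/(4n²) = 0.001009783 + 0.000016000 = 0.001025783.
Half-width = z·√(radicand)/denom = 1.960·0.032028/1.015680 = 0.06181.
CI: 0.44977 ± 0.06181 = (0.3880, 0.5116).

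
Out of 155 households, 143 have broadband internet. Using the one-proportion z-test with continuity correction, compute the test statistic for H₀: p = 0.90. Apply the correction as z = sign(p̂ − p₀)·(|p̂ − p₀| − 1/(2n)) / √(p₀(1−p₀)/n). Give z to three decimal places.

The sample proportion is 143/155 = 0.92258. p̂ − p₀ = 0.022581.
1/(2n) = 0.003226.
Corrected numerator: |0.022581| − 0.003226 = 0.019355.
Under H₀, SE = √(p₀(1−p₀)/n) = √(0.90·0.10/155) = √0.000580645 = 0.024097.
z = (+)0.019355/0.024097 = 0.803.

z = 0.803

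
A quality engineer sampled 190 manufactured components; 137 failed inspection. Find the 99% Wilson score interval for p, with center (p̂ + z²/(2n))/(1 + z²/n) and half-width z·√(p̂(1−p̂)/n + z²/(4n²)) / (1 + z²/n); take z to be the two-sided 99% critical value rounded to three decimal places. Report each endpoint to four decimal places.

Here p̂ = 137/190 = 0.72105 and z = 2.576 (z² = 6.635776).
Denominator 1 + z²/n = 1 + 6.635776/190 = 1.034925.
Adjusted center: (0.72105 + z²/(2n))/1.034925 = 0.71359.
Radicand: p̂(1−p̂)/n + z²/(4n²) = 0.001058609 + 0.000045954 = 0.001104563.
Half-width = z·√(radicand)/denom = 2.576·0.033235/1.034925 = 0.08272.
So the interval runs from 0.6309 to 0.7963.

(0.6309, 0.7963)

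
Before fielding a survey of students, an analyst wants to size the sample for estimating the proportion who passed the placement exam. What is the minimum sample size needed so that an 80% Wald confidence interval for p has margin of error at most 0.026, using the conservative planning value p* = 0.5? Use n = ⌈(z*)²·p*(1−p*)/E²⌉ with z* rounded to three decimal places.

z* = 1.282 at the 80% level.
p*(1−p*) = 0.2500.
Required n before rounding: 1.643524 × 0.2500 / 0.026² = 607.812.
Rounding up, n = 608.

n = 608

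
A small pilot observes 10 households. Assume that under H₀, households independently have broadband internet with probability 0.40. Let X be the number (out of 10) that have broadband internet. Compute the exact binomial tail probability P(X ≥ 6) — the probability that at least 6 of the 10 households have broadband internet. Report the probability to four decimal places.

P = 0.1662

X ~ Binomial(n=10, p=0.40).
P(X ≥ 6) = Σ_{j=6}^{10} C(10,j)·0.40^j·0.60^{10−j}.
= 0.111477 + 0.042467 + 0.010617 + 0.001573 + 0.000105 = 0.1662.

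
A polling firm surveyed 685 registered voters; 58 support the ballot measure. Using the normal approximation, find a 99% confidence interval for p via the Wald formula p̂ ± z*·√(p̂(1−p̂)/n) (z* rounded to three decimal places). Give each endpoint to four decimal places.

p̂ = 58/685 = 0.08467.
SE = √(p̂(1−p̂)/n) = √(0.077502/685) = 0.010637.
z* = 2.576 at the 99% level.
Margin of error: 2.576 × 0.010637 = 0.02740.
Interval: 0.08467 ± 0.02740 → (0.0573, 0.1121).

(0.0573, 0.1121)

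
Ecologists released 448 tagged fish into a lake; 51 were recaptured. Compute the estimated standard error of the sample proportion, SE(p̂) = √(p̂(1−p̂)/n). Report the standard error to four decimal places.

SE = 0.0150

The sample proportion is 51/448 = 0.11384.
p̂(1−p̂) = 0.100880.
SE = √(0.100880/448) = √0.000225179 = 0.0150.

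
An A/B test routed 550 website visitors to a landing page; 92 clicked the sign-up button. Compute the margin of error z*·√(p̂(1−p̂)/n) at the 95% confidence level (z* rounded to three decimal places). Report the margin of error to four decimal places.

p̂ = 92/550 = 0.16727.
Standard error of p̂: √(0.139293/550) = √0.000253259 = 0.015914.
z* = 1.960 at the 95% level.
ME = 1.960·0.015914 = 0.0312.

ME = 0.0312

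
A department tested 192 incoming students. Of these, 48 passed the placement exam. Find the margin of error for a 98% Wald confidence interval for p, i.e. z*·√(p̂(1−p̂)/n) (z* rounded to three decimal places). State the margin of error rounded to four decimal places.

ME = 0.0727

Sample proportion p̂ = 48/192 = 0.25000.
SE(p̂) = √(0.25000·0.75000/192) = 0.031250.
For 98% confidence, z* = 2.326.
Margin of error = z*·SE = 2.326 × 0.031250 = 0.0727.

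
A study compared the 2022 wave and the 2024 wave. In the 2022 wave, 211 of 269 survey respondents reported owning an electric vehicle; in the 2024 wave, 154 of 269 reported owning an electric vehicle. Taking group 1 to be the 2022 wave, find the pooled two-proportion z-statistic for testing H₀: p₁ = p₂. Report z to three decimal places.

Sample proportions: p̂₁ = 211/269 = 0.78439 and p̂₂ = 154/269 = 0.57249.
Pooled p̂ = (211+154)/(269+269) = 365/538 = 0.67844.
Pooled SE = √[0.2181596·0.00743494] ≈ 0.040274.
z = 0.21190/0.040274 = 5.261.

z = 5.261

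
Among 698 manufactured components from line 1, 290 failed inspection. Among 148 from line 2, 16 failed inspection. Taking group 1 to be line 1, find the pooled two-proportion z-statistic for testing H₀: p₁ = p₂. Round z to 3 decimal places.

z = 7.069

p̂₁ = 290/698 = 0.41547, p̂₂ = 16/148 = 0.10811.
Pooled p̂ = (290+16)/(698+148) = 306/846 = 0.36170.
Pooled SE = √[0.2308737·0.00818942] ≈ 0.043482.
z = 0.30736/0.043482 = 7.069.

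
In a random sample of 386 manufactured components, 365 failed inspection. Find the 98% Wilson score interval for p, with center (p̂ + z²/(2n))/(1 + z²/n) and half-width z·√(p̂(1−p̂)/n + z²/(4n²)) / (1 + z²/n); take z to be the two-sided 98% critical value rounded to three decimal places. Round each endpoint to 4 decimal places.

(0.9121, 0.9668)

Here p̂ = 365/386 = 0.94560 and z = 2.326 (z² = 5.410276).
Denominator 1 + z²/n = 1 + 5.410276/386 = 1.014016.
Center = (0.94560 + 0.007008)/1.014016 = 0.93944.
Radicand: p̂(1−p̂)/n + z²/(4n²) = 0.000133275 + 0.000009078 = 0.000142353.
Half-width = z·√(radicand)/denom = 2.326·0.011931/1.014016 = 0.02737.
Interval: 0.93944 ± 0.02737 → (0.9121, 0.9668).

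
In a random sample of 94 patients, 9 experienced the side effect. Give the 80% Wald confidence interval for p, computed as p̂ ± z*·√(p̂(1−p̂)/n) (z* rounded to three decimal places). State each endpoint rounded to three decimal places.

(0.057, 0.135)

The sample proportion is 9/94 = 0.09574.
SE = √(p̂(1−p̂)/n) = √(0.086578/94) = 0.030349.
The 80% critical value is z* = 1.282.
Margin = 1.282·0.030349 = 0.03891.
CI: 0.09574 ± 0.03891 = (0.057, 0.135).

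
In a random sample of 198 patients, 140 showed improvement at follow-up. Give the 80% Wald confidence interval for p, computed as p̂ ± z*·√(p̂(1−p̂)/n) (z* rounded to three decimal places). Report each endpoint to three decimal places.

The sample proportion is 140/198 = 0.70707.
SE = √(p̂(1−p̂)/n) = √(0.207122/198) = 0.032343.
For 80% confidence, z* = 1.282.
Margin of error: 1.282 × 0.032343 = 0.04146.
So the interval runs from 0.666 to 0.749.

(0.666, 0.749)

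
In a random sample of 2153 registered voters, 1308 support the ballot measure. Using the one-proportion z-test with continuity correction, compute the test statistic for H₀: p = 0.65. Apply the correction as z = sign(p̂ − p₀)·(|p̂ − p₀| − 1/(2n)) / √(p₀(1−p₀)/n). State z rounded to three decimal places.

The sample proportion is 1308/2153 = 0.60752. p̂ − p₀ = -0.042476.
Continuity correction 1/(2n) = 1/4306 = 0.000232.
Corrected numerator: |-0.042476| − 0.000232 = 0.042244.
Null standard error: √(0.65·0.35/2153) = √0.000105667 = 0.010279.
z = −0.042244/0.010279 = -4.110.

z = -4.110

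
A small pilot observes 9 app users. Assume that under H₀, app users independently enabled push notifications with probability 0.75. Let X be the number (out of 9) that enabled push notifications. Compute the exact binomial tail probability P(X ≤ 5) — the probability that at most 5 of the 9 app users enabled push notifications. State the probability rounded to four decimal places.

P = 0.1657

X is binomial with n = 9 and p = 0.75.
P(X ≤ 5) = Σ_{j=0}^{5} C(9,j)·0.75^j·0.25^{9−j}.
= 0.000004 + 0.000103 + 0.001236 + 0.008652 + 0.038933 + 0.116798 = 0.1657.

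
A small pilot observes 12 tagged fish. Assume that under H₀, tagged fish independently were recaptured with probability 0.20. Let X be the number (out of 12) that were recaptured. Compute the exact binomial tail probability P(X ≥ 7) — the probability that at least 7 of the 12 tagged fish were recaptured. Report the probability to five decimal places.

X is binomial with n = 12 and p = 0.20.
P(X ≥ 7) = Σ_{j=7}^{12} C(12,j)·0.20^j·0.80^{12−j}.
= 0.003322 + 0.000519 + 0.000058 + 0.000004 + 0.000000 + 0.000000 = 0.00390.

P = 0.00390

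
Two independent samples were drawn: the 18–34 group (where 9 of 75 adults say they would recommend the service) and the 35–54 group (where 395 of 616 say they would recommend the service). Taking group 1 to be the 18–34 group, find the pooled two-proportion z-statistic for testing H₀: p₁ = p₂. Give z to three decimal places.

z = -8.649

Sample proportions: p̂₁ = 9/75 = 0.12000 and p̂₂ = 395/616 = 0.64123.
Pooling: p̂ = 404/691 = 0.58466.
SE = √[p̂(1−p̂)(1/n₁+1/n₂)] = √[0.58466·0.41534·(1/75+1/616)] ≈ 0.060266.
z = (p̂₁ − p̂₂)/SE = (0.12000 − 0.64123)/0.060266 = -0.52123/0.060266 = -8.649.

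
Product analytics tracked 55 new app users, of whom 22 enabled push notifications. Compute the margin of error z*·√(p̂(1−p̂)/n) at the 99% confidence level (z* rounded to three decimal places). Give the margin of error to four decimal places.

Sample proportion p̂ = 22/55 = 0.40000.
SE(p̂) = √(0.40000·0.60000/55) = 0.066058.
For 99% confidence, z* = 2.576.
ME = 2.576·0.066058 = 0.1702.

ME = 0.1702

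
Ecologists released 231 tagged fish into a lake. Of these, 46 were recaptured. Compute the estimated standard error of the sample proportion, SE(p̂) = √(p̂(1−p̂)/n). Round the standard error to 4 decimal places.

With x = 46 successes in n = 231, p̂ = 0.19913.
p̂(1−p̂) = 0.159477.
SE = √(0.159477/231) = 0.0263.

SE = 0.0263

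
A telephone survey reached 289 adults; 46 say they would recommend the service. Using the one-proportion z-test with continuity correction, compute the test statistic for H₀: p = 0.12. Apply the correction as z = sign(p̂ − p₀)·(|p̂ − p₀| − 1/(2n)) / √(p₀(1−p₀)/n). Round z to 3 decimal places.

z = 1.959

The sample proportion is 46/289 = 0.15917. p̂ − p₀ = 0.039170.
Continuity correction 1/(2n) = 1/578 = 0.001730.
Corrected numerator: |0.039170| − 0.001730 = 0.037440.
SE₀ = √(0.12·0.88/289) = 0.019115.
z = +0.037440/0.019115 = 1.959.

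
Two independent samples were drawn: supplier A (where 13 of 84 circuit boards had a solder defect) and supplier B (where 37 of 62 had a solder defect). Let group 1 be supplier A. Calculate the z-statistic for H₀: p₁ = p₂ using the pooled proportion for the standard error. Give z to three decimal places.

Sample proportions: p̂₁ = 13/84 = 0.15476 and p̂₂ = 37/62 = 0.59677.
Pooling: p̂ = 50/146 = 0.34247.
SE = √[p̂(1−p̂)(1/n₁+1/n₂)] = √[0.34247·0.65753·(1/84+1/62)] ≈ 0.079453.
z = (p̂₁ − p̂₂)/SE = (0.15476 − 0.59677)/0.079453 = -0.44201/0.079453 = -5.563.

z = -5.563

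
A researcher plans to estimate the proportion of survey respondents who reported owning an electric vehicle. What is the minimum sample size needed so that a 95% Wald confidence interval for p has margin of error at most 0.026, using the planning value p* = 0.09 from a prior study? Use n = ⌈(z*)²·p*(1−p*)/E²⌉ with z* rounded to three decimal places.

The 95% critical value is z* = 1.960.
p*(1−p*) = 0.09·0.91 = 0.0819.
(z*)²·p*(1−p*)/E² = 3.841600·0.0819/0.000676 = 465.425.
⌈465.425⌉ = 466.

n = 466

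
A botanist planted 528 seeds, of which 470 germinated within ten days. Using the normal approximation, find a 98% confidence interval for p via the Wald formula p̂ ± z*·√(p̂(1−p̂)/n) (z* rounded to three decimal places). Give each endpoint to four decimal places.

(0.8585, 0.9218)

p̂ = 470/528 = 0.89015.
Standard error of p̂: √(0.097782/528) = √0.000185193 = 0.013609.
The 98% critical value is z* = 2.326.
Margin of error: 2.326 × 0.013609 = 0.03165.
So the interval runs from 0.8585 to 0.9218.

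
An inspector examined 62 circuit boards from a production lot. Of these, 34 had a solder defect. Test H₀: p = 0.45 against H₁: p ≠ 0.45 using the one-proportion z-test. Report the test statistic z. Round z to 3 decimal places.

z = 1.557

With x = 34 successes in n = 62, p̂ = 0.54839.
Null standard error: √(0.45·0.55/62) = √0.003991935 = 0.063182.
z = (0.54839 − 0.45)/0.063182 = 0.09839/0.063182 = 1.557.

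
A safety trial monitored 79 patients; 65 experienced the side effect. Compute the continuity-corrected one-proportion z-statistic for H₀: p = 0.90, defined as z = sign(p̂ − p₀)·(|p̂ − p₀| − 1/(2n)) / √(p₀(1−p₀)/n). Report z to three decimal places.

p̂ = 65/79 = 0.82278. p̂ − p₀ = -0.077215.
1/(2n) = 0.006329.
Corrected numerator: |-0.077215| − 0.006329 = 0.070886.
Under H₀, SE = √(p₀(1−p₀)/n) = √(0.90·0.10/79) = √0.001139241 = 0.033753.
z = −0.070886/0.033753 = -2.100.

z = -2.100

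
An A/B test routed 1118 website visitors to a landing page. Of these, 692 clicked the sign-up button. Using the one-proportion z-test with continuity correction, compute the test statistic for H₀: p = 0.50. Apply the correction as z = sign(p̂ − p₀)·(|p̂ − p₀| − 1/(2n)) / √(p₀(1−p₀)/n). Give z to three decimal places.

With x = 692 successes in n = 1118, p̂ = 0.61896. p̂ − p₀ = 0.118962.
1/(2n) = 0.000447.
Corrected numerator: |0.118962| − 0.000447 = 0.118515.
Null standard error: √(0.50·0.50/1118) = √0.000223614 = 0.014954.
z = +0.118515/0.014954 = 7.925.

z = 7.925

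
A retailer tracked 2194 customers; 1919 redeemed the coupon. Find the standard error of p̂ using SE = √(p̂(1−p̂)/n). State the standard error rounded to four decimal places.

SE = 0.0071

With x = 1919 successes in n = 2194, p̂ = 0.87466.
p̂(1−p̂) = 0.109630.
SE = √(0.109630/2194) = √0.000049968 = 0.0071.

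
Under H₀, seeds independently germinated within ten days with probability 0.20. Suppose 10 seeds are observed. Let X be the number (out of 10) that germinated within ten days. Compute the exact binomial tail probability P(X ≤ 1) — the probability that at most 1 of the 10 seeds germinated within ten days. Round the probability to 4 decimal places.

P = 0.3758

X is binomial with n = 10 and p = 0.20.
P(X ≤ 1) = C(10,0)·0.20^0·0.80^10 + C(10,1)·0.20^1·0.80^9.
= 0.107374 + 0.268435 = 0.3758.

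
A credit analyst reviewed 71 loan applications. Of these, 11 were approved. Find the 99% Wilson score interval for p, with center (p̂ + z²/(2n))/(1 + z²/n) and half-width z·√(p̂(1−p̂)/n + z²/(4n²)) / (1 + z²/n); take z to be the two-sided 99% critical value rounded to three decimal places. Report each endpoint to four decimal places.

(0.0746, 0.2942)

Here p̂ = 11/71 = 0.15493 and z = 2.576 (z² = 6.635776).
Denominator 1 + z²/n = 1 + 6.635776/71 = 1.093462.
Center = (0.15493 + 0.046731)/1.093462 = 0.18442.
Radicand: p̂(1−p̂)/n + z²/(4n²) = 0.001844034 + 0.000329090 = 0.002173124.
Half-width = z·√(radicand)/denom = 2.576·0.046617/1.093462 = 0.10982.
So the interval runs from 0.0746 to 0.2942.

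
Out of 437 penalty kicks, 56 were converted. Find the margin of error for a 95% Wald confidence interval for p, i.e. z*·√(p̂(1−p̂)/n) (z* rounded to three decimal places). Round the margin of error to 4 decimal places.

p̂ = 56/437 = 0.12815.
SE = √(p̂(1−p̂)/n) = √(0.111725/437) = 0.015989.
The 95% critical value is z* = 1.960.
ME = 1.960·0.015989 = 0.0313.

ME = 0.0313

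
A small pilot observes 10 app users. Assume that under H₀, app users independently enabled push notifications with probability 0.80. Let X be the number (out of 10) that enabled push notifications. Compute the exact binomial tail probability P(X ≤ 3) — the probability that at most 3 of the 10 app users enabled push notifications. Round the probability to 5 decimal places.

P = 0.00086

X is binomial with n = 10 and p = 0.80.
P(X ≤ 3) = C(10,0)·0.80^0·0.20^10 + C(10,1)·0.80^1·0.20^9 + C(10,2)·0.80^2·0.20^8 + C(10,3)·0.80^3·0.20^7.
= 0.000000 + 0.000004 + 0.000074 + 0.000786 = 0.00086.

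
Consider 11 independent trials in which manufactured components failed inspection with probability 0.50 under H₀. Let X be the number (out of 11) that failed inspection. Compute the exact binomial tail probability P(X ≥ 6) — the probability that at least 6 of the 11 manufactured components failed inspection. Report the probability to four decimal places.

X ~ Binomial(n=11, p=0.50).
P(X ≥ 6) = Σ_{j=6}^{11} C(11,j)·0.50^j·0.50^{11−j}.
= 0.225586 + 0.161133 + 0.080566 + 0.026855 + 0.005371 + 0.000488 = 0.5000.

P = 0.5000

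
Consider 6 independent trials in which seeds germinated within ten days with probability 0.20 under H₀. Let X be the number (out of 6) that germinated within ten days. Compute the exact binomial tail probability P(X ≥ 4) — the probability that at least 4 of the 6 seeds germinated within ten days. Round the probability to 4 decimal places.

P = 0.0170

X ~ Binomial(n=6, p=0.20).
P(X ≥ 4) = C(6,4)·0.20^4·0.80^2 + C(6,5)·0.20^5·0.80^1 + C(6,6)·0.20^6·0.80^0.
= 0.015360 + 0.001536 + 0.000064 = 0.0170.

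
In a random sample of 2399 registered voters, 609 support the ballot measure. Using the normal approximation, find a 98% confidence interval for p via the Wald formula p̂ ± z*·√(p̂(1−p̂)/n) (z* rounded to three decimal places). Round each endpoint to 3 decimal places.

p̂ = 609/2399 = 0.25386.
Standard error of p̂: √(0.189413/2399) = √0.000078955 = 0.008886.
z* = 2.326 at the 98% level.
Margin of error: 2.326 × 0.008886 = 0.02067.
So the interval runs from 0.233 to 0.275.

(0.233, 0.275)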